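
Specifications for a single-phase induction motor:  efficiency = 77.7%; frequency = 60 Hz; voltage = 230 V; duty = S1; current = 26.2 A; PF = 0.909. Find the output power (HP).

5.71 HP

P_in = V·I·cosφ = 230 × 26.2 × 0.909 = 5478 W
P_out = η·P_in = 0.777 × 5478 = 4256 W
= 4256/746 = 5.71 HP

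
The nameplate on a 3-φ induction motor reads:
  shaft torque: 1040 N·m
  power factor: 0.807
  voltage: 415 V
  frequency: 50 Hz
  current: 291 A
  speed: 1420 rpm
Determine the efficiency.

91.6 %

ω = 2π × 1420/60 = 148.7 rad/s; P_out = τω = 1040 × 148.7 = 154648 W
P_in = √3·V_L·I_L·cosφ = 1.732 × 415 × 291 × 0.807 = 168796 W
η = P_out / P_in = 154648 / 168796 = 0.916 = 91.6%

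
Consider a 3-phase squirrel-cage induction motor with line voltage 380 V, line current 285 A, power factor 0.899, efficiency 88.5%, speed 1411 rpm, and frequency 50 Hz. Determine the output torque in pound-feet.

745 lb·ft

P_in = √3·V·I·cosφ = 1.732 × 380 × 285 × 0.899 = 168630 W
P_out = η·P_in = 0.885 × 168630 = 149238 W
n = 1411 rpm
ω = 2π×1411/60 = 147.8 rad/s
τ = P_out/ω = 149238/147.8 = 1010 N·m
In lb·ft: 1010/1.356 = 745 lb·ft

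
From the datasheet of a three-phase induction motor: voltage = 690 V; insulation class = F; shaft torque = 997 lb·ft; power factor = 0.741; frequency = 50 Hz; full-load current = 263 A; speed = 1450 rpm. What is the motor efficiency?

τ = 997 lb·ft × 1.356 = 1352 N·m
ω = 2π × 1450/60 = 151.8 rad/s; P_out = τω = 1352 × 151.8 = 205234 W
P_in = √3·V_L·I_L·cosφ = 1.732 × 690 × 263 × 0.741 = 232901 W
η = P_out / P_in = 205234 / 232901 = 0.881 = 88.1%

88.1 %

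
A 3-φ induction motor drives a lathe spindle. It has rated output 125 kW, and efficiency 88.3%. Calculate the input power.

P_out = 125000 W
P_in = P_out/η = 125000/0.883 = 141563 W = 142 kW

142 kW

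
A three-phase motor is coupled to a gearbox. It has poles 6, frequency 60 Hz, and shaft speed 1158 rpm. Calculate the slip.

3.50 %

n_s = 120f/p = 120×60/6 = 1200 rpm
s = (n_s − n)/n_s = (1200 − 1158)/1200 = 0.0350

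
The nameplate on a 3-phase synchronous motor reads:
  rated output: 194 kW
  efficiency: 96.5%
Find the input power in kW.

201 kW

P_out = 194000 W
P_in = P_out/η = 194000/0.965 = 201036 W = 201 kW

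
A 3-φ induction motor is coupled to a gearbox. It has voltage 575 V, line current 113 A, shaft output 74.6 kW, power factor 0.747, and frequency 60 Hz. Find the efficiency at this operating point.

88.7 %

P_out = 74.6 kW = 74600 W
P_in = √3·V_L·I_L·cosφ = 1.732 × 575 × 113 × 0.747 = 84065 W
η = P_out / P_in = 74600 / 84065 = 0.887 = 88.7%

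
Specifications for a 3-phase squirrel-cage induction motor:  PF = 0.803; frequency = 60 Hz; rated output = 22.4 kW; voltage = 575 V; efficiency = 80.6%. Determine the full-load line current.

34.8 A

P_out = 22.4 kW = 22400 W
P_in = P_out / η = 22400 / 0.806 = 27792 W
I_L = P_in / (√3·V_L·cosφ) = 27792 / (1.732 × 575 × 0.803) = 34.8 A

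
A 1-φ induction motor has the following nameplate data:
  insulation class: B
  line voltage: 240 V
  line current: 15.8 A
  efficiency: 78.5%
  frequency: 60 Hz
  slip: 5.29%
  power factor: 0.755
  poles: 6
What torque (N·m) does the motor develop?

18.9 N·m

P_in = V·I·cosφ = 240 × 15.8 × 0.755 = 2863 W
P_out = η·P_in = 0.785 × 2863 = 2247 W
n_s = 120×60/6 = 1200 rpm; n = 1200×(1−0.0529) = 1137 rpm
ω = 2π×1137/60 = 119.1 rad/s
τ = P_out/ω = 2247/119.1 = 18.9 N·m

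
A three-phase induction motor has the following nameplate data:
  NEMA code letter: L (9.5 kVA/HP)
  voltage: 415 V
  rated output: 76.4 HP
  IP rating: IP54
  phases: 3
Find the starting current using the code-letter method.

S_LR = 9.5 × 76.4 = 725.8 kVA
I_LR = S_LR/(√3·V_L) = 725800/(1.732×415) = 1010 A

1010 A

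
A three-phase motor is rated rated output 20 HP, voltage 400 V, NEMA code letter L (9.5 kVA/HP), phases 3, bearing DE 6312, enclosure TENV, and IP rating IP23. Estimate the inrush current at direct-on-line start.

274 A

S_LR = 9.5 × 20 = 190 kVA
I_LR = S_LR/(√3·V_L) = 190000/(1.732×400) = 274 A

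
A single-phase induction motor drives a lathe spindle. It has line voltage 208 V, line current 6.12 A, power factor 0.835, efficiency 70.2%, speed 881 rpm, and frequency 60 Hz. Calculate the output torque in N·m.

8.09 N·m

P_in = V·I·cosφ = 208 × 6.12 × 0.835 = 1063 W
P_out = η·P_in = 0.702 × 1063 = 746 W
n = 881 rpm
ω = 2π×881/60 = 92.26 rad/s
τ = P_out/ω = 746/92.26 = 8.09 N·m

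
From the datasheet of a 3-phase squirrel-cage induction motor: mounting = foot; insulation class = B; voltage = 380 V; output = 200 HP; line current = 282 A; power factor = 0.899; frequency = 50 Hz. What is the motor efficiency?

89.4 %

P_out = 200 × 746 = 149200 W
P_in = √3·V_L·I_L·cosφ = 1.732 × 380 × 282 × 0.899 = 166855 W
η = P_out / P_in = 149200 / 166855 = 0.894 = 89.4%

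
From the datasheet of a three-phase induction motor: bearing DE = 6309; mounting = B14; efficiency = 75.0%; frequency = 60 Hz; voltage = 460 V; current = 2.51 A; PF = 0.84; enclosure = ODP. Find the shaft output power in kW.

P_in = √3·V·I·cosφ = 1.732 × 460 × 2.51 × 0.84 = 1680 W
P_out = η·P_in = 0.75 × 1680 = 1260 W

1.26 kW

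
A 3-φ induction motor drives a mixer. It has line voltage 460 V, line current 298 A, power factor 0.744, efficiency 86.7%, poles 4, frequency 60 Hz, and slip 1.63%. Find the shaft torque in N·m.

826 N·m

P_in = √3·V·I·cosφ = 1.732 × 460 × 298 × 0.744 = 176642 W
P_out = η·P_in = 0.867 × 176642 = 153149 W
n_s = 120×60/4 = 1800 rpm; n = 1800×(1−0.0163) = 1771 rpm
ω = 2π×1771/60 = 185.5 rad/s
τ = P_out/ω = 153149/185.5 = 826 N·m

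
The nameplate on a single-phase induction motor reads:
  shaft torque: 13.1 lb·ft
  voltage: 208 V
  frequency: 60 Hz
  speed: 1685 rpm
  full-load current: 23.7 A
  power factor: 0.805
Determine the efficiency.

τ = 13.1 lb·ft × 1.356 = 17.76 N·m
ω = 2π × 1685/60 = 176.5 rad/s; P_out = τω = 17.76 × 176.5 = 3135 W
P_in = V·I·cosφ = 208 × 23.7 × 0.805 = 3968 W
η = P_out / P_in = 3135 / 3968 = 0.790 = 79.0%

79.0 %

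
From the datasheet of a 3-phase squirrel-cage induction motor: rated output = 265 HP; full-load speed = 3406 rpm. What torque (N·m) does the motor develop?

554 N·m

P_out = 265 × 746 = 197690 W
ω = 2π × 3406/60 = 356.7 rad/s
τ = P_out/ω = 197690/356.7 = 554 N·m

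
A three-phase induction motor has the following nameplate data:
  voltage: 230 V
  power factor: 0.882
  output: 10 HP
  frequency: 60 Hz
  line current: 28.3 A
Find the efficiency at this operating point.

P_out = 10 × 746 = 7460 W
P_in = √3·V_L·I_L·cosφ = 1.732 × 230 × 28.3 × 0.882 = 9943 W
η = P_out / P_in = 7460 / 9943 = 0.750 = 75.0%

75.0 %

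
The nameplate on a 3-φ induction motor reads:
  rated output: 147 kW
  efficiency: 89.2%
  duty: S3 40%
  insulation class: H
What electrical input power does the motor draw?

P_out = 147000 W
P_in = P_out/η = 147000/0.892 = 164798 W = 165 kW

165 kW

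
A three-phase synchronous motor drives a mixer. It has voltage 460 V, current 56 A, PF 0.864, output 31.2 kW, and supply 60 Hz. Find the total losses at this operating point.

7350 W

P_in = √3·V·I·cosφ = 1.732×460×56×0.864 = 38549 W
P_out = 31200 W
Losses = P_in − P_out = 38549 − 31200 = 7349 W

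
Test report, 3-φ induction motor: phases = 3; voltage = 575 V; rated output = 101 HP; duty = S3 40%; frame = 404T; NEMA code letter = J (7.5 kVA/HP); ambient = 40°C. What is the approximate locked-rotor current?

S_LR = 7.5 × 101 = 757.5 kVA
I_LR = S_LR/(√3·V_L) = 757500/(1.732×575) = 761 A

761 A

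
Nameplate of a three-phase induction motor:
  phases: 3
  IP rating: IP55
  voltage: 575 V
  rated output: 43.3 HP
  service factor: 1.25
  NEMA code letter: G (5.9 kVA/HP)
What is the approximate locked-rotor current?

257 A

S_LR = 5.9 × 43.3 = 255.47 kVA
I_LR = S_LR/(√3·V_L) = 255470/(1.732×575) = 257 A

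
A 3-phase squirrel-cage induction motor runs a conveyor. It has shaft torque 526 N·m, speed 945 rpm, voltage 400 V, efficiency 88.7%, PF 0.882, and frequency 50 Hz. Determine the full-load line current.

ω = 2π×945/60 = 98.96 rad/s; P_out = τω = 526 × 98.96 = 52053 W
P_in = P_out / η = 52053 / 0.887 = 58684 W
I_L = P_in / (√3·V_L·cosφ) = 58684 / (1.732 × 400 × 0.882) = 96 A

96 A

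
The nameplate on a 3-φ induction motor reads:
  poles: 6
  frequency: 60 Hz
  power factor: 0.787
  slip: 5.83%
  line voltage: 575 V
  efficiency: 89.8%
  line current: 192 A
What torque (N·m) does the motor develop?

P_in = √3·V·I·cosφ = 1.732 × 575 × 192 × 0.787 = 150484 W
P_out = η·P_in = 0.898 × 150484 = 135135 W
n_s = 120×60/6 = 1200 rpm; n = 1200×(1−0.0583) = 1130 rpm
ω = 2π×1130/60 = 118.3 rad/s
τ = P_out/ω = 135135/118.3 = 1140 N·m

1140 N·m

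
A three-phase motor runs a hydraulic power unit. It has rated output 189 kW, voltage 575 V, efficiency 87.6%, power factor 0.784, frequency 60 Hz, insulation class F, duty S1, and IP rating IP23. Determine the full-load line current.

276 A

P_out = 189 kW = 189000 W
P_in = P_out / η = 189000 / 0.876 = 215753 W
I_L = P_in / (√3·V_L·cosφ) = 215753 / (1.732 × 575 × 0.784) = 276 A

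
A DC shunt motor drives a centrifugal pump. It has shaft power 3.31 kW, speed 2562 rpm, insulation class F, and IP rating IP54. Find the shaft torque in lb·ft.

ω = 2π × 2562/60 = 268.3 rad/s
τ = P/ω = 3310/268.3 = 12.34 N·m
In lb·ft: 12.34/1.356 = 9.1 lb·ft

9.1 lb·ft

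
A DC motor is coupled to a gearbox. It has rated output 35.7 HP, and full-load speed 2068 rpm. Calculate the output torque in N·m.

123 N·m

P_out = 35.7 × 746 = 26632 W
ω = 2π × 2068/60 = 216.6 rad/s
τ = P_out/ω = 26632/216.6 = 123 N·m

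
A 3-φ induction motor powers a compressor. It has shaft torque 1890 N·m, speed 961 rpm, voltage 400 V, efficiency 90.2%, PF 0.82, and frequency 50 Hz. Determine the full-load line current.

371 A

ω = 2π×961/60 = 100.6 rad/s; P_out = τω = 1890 × 100.6 = 190134 W
P_in = P_out / η = 190134 / 0.902 = 210792 W
I_L = P_in / (√3·V_L·cosφ) = 210792 / (1.732 × 400 × 0.82) = 371 A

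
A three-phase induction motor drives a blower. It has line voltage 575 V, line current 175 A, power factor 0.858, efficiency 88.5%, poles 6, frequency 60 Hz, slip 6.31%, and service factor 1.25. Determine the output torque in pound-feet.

P_in = √3·V·I·cosφ = 1.732 × 575 × 175 × 0.858 = 149534 W
P_out = η·P_in = 0.885 × 149534 = 132338 W
n_s = 120×60/6 = 1200 rpm; n = 1200×(1−0.0631) = 1124 rpm
ω = 2π×1124/60 = 117.7 rad/s
τ = P_out/ω = 132338/117.7 = 1124 N·m
In lb·ft: 1124/1.356 = 829 lb·ft

829 lb·ft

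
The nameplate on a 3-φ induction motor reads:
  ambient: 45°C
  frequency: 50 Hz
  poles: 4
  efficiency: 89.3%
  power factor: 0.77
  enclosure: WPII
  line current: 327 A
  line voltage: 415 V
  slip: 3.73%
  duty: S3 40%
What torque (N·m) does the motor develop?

P_in = √3·V·I·cosφ = 1.732 × 415 × 327 × 0.77 = 180982 W
P_out = η·P_in = 0.893 × 180982 = 161617 W
n_s = 120×50/4 = 1500 rpm; n = 1500×(1−0.0373) = 1444 rpm
ω = 2π×1444/60 = 151.2 rad/s
τ = P_out/ω = 161617/151.2 = 1070 N·m

1070 N·m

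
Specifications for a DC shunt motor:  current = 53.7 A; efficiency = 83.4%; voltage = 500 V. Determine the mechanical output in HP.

P_in = V·I = 500 × 53.7 = 26850 W
P_out = η·P_in = 0.834 × 26850 = 22393 W
= 22393/746 = 30 HP

30 HP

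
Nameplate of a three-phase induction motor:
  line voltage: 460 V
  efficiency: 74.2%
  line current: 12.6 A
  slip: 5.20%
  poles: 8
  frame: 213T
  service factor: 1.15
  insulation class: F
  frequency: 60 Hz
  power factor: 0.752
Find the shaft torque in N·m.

62.7 N·m

P_in = √3·V·I·cosφ = 1.732 × 460 × 12.6 × 0.752 = 7549 W
P_out = η·P_in = 0.742 × 7549 = 5601 W
n_s = 120×60/8 = 900 rpm; n = 900×(1−0.052) = 853 rpm
ω = 2π×853/60 = 89.33 rad/s
τ = P_out/ω = 5601/89.33 = 62.7 N·m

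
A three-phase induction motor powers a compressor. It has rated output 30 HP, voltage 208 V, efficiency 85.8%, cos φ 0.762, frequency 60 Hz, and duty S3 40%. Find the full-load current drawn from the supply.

P_out = 30 × 746 = 22380 W
P_in = P_out / η = 22380 / 0.858 = 26084 W
I_L = P_in / (√3·V_L·cosφ) = 26084 / (1.732 × 208 × 0.762) = 95 A

95 A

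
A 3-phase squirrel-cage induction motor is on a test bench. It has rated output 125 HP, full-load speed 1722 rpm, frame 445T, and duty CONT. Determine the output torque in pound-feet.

381 lb·ft

P_out = 125 × 746 = 93250 W
ω = 2π × 1722/60 = 180.3 rad/s
τ = P_out/ω = 93250/180.3 = 517.2 N·m
In lb·ft: 517.2/1.356 = 381 lb·ft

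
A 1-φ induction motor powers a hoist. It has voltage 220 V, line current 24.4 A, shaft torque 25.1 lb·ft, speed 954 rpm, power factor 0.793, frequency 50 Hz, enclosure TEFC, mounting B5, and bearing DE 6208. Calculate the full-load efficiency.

τ = 25.1 lb·ft × 1.356 = 34.04 N·m
ω = 2π × 954/60 = 99.9 rad/s; P_out = τω = 34.04 × 99.9 = 3401 W
P_in = V·I·cosφ = 220 × 24.4 × 0.793 = 4257 W
η = P_out / P_in = 3401 / 4257 = 0.799 = 79.9%

79.9 %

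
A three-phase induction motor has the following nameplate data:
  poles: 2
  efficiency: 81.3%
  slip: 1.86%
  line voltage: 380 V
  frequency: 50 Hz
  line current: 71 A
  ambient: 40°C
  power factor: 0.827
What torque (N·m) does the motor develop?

P_in = √3·V·I·cosφ = 1.732 × 380 × 71 × 0.827 = 38645 W
P_out = η·P_in = 0.813 × 38645 = 31418 W
n_s = 120×50/2 = 3000 rpm; n = 3000×(1−0.0186) = 2944 rpm
ω = 2π×2944/60 = 308.3 rad/s
τ = P_out/ω = 31418/308.3 = 102 N·m

102 N·m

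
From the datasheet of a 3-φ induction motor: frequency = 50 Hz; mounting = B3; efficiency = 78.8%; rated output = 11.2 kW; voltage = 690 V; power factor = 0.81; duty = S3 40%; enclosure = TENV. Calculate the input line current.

P_out = 11.2 kW = 11200 W
P_in = P_out / η = 11200 / 0.788 = 14213 W
I_L = P_in / (√3·V_L·cosφ) = 14213 / (1.732 × 690 × 0.81) = 14.7 A

14.7 A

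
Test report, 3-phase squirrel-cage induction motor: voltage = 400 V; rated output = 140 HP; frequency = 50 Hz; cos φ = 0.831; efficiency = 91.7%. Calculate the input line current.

P_out = 140 × 746 = 104440 W
P_in = P_out / η = 104440 / 0.917 = 113893 W
I_L = P_in / (√3·V_L·cosφ) = 113893 / (1.732 × 400 × 0.831) = 198 A

198 A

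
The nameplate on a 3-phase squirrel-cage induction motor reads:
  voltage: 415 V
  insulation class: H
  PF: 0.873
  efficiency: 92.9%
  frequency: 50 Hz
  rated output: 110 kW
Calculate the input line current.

P_out = 110 kW = 110000 W
P_in = P_out / η = 110000 / 0.929 = 118407 W
I_L = P_in / (√3·V_L·cosφ) = 118407 / (1.732 × 415 × 0.873) = 189 A

189 A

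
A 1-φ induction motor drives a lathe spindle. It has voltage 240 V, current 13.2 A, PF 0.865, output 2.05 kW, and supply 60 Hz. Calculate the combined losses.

P_in = V·I·cosφ = 240×13.2×0.865 = 2740 W
P_out = 2050 W
Losses = P_in − P_out = 2740 − 2050 = 690 W

690 W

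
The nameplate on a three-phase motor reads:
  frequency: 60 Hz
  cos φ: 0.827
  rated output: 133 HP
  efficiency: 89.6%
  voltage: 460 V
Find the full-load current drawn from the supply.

P_out = 133 × 746 = 99218 W
P_in = P_out / η = 99218 / 0.896 = 110734 W
I_L = P_in / (√3·V_L·cosφ) = 110734 / (1.732 × 460 × 0.827) = 168 A

168 A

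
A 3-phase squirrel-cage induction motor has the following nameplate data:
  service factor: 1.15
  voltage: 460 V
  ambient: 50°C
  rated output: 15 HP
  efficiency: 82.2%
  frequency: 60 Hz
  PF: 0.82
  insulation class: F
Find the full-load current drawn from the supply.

20.8 A

P_out = 15 × 746 = 11190 W
P_in = P_out / η = 11190 / 0.822 = 13613 W
I_L = P_in / (√3·V_L·cosφ) = 13613 / (1.732 × 460 × 0.82) = 20.8 A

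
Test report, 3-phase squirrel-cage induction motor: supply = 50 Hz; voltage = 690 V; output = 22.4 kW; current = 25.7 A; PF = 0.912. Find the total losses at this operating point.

P_in = √3·V·I·cosφ = 1.732×690×25.7×0.912 = 28011 W
P_out = 22400 W
Losses = P_in − P_out = 28011 − 22400 = 5611 W

5.61 kW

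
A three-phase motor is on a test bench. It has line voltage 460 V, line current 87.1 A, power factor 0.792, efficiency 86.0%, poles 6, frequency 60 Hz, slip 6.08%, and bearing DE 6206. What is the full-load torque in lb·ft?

P_in = √3·V·I·cosφ = 1.732 × 460 × 87.1 × 0.792 = 54960 W
P_out = η·P_in = 0.86 × 54960 = 47266 W
n_s = 120×60/6 = 1200 rpm; n = 1200×(1−0.0608) = 1127 rpm
ω = 2π×1127/60 = 118 rad/s
τ = P_out/ω = 47266/118 = 400.6 N·m
In lb·ft: 400.6/1.356 = 295 lb·ft

295 lb·ft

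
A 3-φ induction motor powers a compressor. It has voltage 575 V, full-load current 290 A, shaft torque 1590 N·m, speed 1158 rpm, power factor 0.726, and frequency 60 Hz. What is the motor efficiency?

92.0 %

ω = 2π × 1158/60 = 121.3 rad/s; P_out = τω = 1590 × 121.3 = 192867 W
P_in = √3·V_L·I_L·cosφ = 1.732 × 575 × 290 × 0.726 = 209677 W
η = P_out / P_in = 192867 / 209677 = 0.920 = 92.0%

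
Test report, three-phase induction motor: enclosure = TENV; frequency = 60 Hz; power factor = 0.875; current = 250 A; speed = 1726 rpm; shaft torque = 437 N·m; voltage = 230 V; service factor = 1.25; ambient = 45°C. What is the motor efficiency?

90.6 %

ω = 2π × 1726/60 = 180.7 rad/s; P_out = τω = 437 × 180.7 = 78966 W
P_in = √3·V_L·I_L·cosφ = 1.732 × 230 × 250 × 0.875 = 87141 W
η = P_out / P_in = 78966 / 87141 = 0.906 = 90.6%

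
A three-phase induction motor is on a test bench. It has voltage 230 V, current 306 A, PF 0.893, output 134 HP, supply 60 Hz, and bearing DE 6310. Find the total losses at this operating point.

P_in = √3·V·I·cosφ = 1.732×230×306×0.893 = 108855 W
P_out = 134×746 = 99964 W
Losses = P_in − P_out = 108855 − 99964 = 8891 W

8.89 kW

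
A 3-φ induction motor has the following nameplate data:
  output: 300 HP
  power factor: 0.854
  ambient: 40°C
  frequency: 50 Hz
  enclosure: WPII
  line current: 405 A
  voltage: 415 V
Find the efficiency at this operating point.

P_out = 300 × 746 = 223800 W
P_in = √3·V_L·I_L·cosφ = 1.732 × 415 × 405 × 0.854 = 248604 W
η = P_out / P_in = 223800 / 248604 = 0.900 = 90.0%

90.0 %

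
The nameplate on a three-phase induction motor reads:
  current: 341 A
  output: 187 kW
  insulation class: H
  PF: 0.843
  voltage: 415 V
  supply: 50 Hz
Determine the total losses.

19600 W

P_in = √3·V·I·cosφ = 1.732×415×341×0.843 = 206623 W
P_out = 187000 W
Losses = P_in − P_out = 206623 − 187000 = 19623 W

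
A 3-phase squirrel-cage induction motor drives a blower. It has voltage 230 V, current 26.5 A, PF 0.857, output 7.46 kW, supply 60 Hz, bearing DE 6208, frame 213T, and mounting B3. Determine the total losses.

1.59 kW

P_in = √3·V·I·cosφ = 1.732×230×26.5×0.857 = 9047 W
P_out = 7460 W
Losses = P_in − P_out = 9047 − 7460 = 1587 W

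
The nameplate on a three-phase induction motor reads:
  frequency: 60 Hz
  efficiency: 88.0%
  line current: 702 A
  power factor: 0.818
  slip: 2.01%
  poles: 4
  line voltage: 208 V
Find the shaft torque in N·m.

P_in = √3·V·I·cosφ = 1.732 × 208 × 702 × 0.818 = 206872 W
P_out = η·P_in = 0.88 × 206872 = 182047 W
n_s = 120×60/4 = 1800 rpm; n = 1800×(1−0.0201) = 1764 rpm
ω = 2π×1764/60 = 184.7 rad/s
τ = P_out/ω = 182047/184.7 = 986 N·m

986 N·m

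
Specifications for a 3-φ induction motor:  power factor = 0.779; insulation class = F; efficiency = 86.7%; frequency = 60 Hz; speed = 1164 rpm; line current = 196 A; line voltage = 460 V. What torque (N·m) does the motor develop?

865 N·m

P_in = √3·V·I·cosφ = 1.732 × 460 × 196 × 0.779 = 121646 W
P_out = η·P_in = 0.867 × 121646 = 105467 W
n = 1164 rpm
ω = 2π×1164/60 = 121.9 rad/s
τ = P_out/ω = 105467/121.9 = 865 N·m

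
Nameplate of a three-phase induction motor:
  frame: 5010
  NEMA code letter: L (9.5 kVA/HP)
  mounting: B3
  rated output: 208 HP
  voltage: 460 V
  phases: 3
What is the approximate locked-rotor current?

S_LR = 9.5 × 208 = 1976 kVA
I_LR = S_LR/(√3·V_L) = 1976000/(1.732×460) = 2480 A

2480 A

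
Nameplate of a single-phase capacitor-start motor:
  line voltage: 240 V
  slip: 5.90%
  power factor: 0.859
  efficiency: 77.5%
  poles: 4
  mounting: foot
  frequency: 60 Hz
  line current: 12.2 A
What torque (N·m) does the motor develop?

11 N·m

P_in = V·I·cosφ = 240 × 12.2 × 0.859 = 2515 W
P_out = η·P_in = 0.775 × 2515 = 1949 W
n_s = 120×60/4 = 1800 rpm; n = 1800×(1−0.059) = 1694 rpm
ω = 2π×1694/60 = 177.4 rad/s
τ = P_out/ω = 1949/177.4 = 11 N·m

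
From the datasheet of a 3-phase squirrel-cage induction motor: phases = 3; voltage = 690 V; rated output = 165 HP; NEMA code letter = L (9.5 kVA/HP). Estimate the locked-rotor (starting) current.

S_LR = 9.5 × 165 = 1567.5 kVA
I_LR = S_LR/(√3·V_L) = 1567500/(1.732×690) = 1310 A

1310 A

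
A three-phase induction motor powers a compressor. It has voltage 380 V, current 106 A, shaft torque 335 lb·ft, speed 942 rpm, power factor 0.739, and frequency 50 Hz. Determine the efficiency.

86.9 %

τ = 335 lb·ft × 1.356 = 454.3 N·m
ω = 2π × 942/60 = 98.65 rad/s; P_out = τω = 454.3 × 98.65 = 44817 W
P_in = √3·V_L·I_L·cosφ = 1.732 × 380 × 106 × 0.739 = 51556 W
η = P_out / P_in = 44817 / 51556 = 0.869 = 86.9%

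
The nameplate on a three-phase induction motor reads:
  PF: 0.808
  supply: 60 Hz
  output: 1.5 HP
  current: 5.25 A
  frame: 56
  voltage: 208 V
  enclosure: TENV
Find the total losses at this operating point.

409 W

P_in = √3·V·I·cosφ = 1.732×208×5.25×0.808 = 1528 W
P_out = 1.5×746 = 1119 W
Losses = P_in − P_out = 1528 − 1119 = 409 W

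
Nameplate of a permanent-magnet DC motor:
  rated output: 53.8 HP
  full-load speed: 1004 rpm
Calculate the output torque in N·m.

P_out = 53.8 × 746 = 40135 W
ω = 2π × 1004/60 = 105.1 rad/s
τ = P_out/ω = 40135/105.1 = 382 N·m

382 N·m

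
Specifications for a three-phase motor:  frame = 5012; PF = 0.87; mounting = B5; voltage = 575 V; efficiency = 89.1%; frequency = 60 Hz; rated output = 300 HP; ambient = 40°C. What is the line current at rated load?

290 A

P_out = 300 × 746 = 223800 W
P_in = P_out / η = 223800 / 0.891 = 251178 W
I_L = P_in / (√3·V_L·cosφ) = 251178 / (1.732 × 575 × 0.87) = 290 A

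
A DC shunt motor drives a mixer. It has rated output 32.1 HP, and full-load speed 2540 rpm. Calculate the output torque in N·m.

P_out = 32.1 × 746 = 23947 W
ω = 2π × 2540/60 = 266 rad/s
τ = P_out/ω = 23947/266 = 90 N·m

90 N·m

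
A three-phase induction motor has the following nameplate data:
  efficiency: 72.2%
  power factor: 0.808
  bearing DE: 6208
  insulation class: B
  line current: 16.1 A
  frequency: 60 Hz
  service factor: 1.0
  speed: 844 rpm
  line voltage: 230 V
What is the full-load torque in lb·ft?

31.2 lb·ft

P_in = √3·V·I·cosφ = 1.732 × 230 × 16.1 × 0.808 = 5182 W
P_out = η·P_in = 0.722 × 5182 = 3741 W
n = 844 rpm
ω = 2π×844/60 = 88.38 rad/s
τ = P_out/ω = 3741/88.38 = 42.33 N·m
In lb·ft: 42.33/1.356 = 31.2 lb·ft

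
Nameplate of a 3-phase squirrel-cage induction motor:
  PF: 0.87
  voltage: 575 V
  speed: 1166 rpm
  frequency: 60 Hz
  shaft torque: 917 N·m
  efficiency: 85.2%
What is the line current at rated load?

152 A

ω = 2π×1166/60 = 122.1 rad/s; P_out = τω = 917 × 122.1 = 111966 W
P_in = P_out / η = 111966 / 0.852 = 131415 W
I_L = P_in / (√3·V_L·cosφ) = 131415 / (1.732 × 575 × 0.87) = 152 A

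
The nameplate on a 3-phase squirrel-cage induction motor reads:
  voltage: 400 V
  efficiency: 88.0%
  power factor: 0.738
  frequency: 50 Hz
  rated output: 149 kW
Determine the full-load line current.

P_out = 149 kW = 149000 W
P_in = P_out / η = 149000 / 0.880 = 169318 W
I_L = P_in / (√3·V_L·cosφ) = 169318 / (1.732 × 400 × 0.738) = 331 A

331 A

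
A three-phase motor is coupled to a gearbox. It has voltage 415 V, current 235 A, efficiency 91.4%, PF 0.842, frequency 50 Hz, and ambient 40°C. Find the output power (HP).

174 HP

P_in = √3·V·I·cosφ = 1.732 × 415 × 235 × 0.842 = 142225 W
P_out = η·P_in = 0.914 × 142225 = 129994 W
= 129994/746 = 174 HP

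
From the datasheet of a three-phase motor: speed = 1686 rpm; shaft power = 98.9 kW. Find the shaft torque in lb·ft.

ω = 2π × 1686/60 = 176.6 rad/s
τ = P/ω = 98900/176.6 = 560 N·m
In lb·ft: 560/1.356 = 413 lb·ft

413 lb·ft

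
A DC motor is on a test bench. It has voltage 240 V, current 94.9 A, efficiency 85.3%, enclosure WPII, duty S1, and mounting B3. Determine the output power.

19.4 kW

P_in = V·I = 240 × 94.9 = 22776 W
P_out = η·P_in = 0.853 × 22776 = 19428 W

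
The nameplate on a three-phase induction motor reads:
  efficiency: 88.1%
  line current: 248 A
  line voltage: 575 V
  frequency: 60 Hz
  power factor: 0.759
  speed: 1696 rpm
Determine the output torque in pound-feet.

686 lb·ft

P_in = √3·V·I·cosφ = 1.732 × 575 × 248 × 0.759 = 187460 W
P_out = η·P_in = 0.881 × 187460 = 165152 W
n = 1696 rpm
ω = 2π×1696/60 = 177.6 rad/s
τ = P_out/ω = 165152/177.6 = 929.9 N·m
In lb·ft: 929.9/1.356 = 686 lb·ft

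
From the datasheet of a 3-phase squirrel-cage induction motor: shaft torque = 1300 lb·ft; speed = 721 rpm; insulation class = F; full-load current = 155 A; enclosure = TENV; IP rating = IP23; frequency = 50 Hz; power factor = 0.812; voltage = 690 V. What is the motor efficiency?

τ = 1300 lb·ft × 1.356 = 1763 N·m
ω = 2π × 721/60 = 75.5 rad/s; P_out = τω = 1763 × 75.5 = 133107 W
P_in = √3·V_L·I_L·cosφ = 1.732 × 690 × 155 × 0.812 = 150413 W
η = P_out / P_in = 133107 / 150413 = 0.885 = 88.5%

88.5 %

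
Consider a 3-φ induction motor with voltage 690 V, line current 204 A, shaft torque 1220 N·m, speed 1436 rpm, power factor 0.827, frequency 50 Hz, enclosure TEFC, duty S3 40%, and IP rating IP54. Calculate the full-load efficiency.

91.0 %

ω = 2π × 1436/60 = 150.4 rad/s; P_out = τω = 1220 × 150.4 = 183488 W
P_in = √3·V_L·I_L·cosφ = 1.732 × 690 × 204 × 0.827 = 201620 W
η = P_out / P_in = 183488 / 201620 = 0.910 = 91.0%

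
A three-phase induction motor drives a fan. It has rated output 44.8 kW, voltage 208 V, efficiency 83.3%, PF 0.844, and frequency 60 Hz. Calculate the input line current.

P_out = 44.8 kW = 44800 W
P_in = P_out / η = 44800 / 0.833 = 53782 W
I_L = P_in / (√3·V_L·cosφ) = 53782 / (1.732 × 208 × 0.844) = 177 A

177 A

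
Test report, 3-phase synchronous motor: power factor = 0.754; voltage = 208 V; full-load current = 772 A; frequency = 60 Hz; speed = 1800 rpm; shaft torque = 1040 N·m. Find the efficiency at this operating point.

93.5 %

ω = 2π × 1800/60 = 188.5 rad/s; P_out = τω = 1040 × 188.5 = 196040 W
P_in = √3·V_L·I_L·cosφ = 1.732 × 208 × 772 × 0.754 = 209701 W
η = P_out / P_in = 196040 / 209701 = 0.935 = 93.5%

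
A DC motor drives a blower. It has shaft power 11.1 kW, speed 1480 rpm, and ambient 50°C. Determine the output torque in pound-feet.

ω = 2π × 1480/60 = 155 rad/s
τ = P/ω = 11100/155 = 71.61 N·m
In lb·ft: 71.61/1.356 = 52.8 lb·ft

52.8 lb·ft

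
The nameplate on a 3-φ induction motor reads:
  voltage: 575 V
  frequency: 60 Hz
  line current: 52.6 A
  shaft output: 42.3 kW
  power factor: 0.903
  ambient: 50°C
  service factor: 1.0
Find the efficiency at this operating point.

P_out = 42.3 kW = 42300 W
P_in = √3·V_L·I_L·cosφ = 1.732 × 575 × 52.6 × 0.903 = 47303 W
η = P_out / P_in = 42300 / 47303 = 0.894 = 89.4%

89.4 %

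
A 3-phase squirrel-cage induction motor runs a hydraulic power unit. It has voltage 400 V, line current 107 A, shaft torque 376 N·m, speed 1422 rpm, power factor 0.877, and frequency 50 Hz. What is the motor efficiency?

ω = 2π × 1422/60 = 148.9 rad/s; P_out = τω = 376 × 148.9 = 55986 W
P_in = √3·V_L·I_L·cosφ = 1.732 × 400 × 107 × 0.877 = 65012 W
η = P_out / P_in = 55986 / 65012 = 0.861 = 86.1%

86.1 %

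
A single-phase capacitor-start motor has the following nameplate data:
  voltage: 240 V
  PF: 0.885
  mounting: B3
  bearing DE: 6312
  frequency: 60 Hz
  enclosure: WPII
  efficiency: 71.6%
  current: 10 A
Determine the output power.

P_in = V·I·cosφ = 240 × 10 × 0.885 = 2124 W
P_out = η·P_in = 0.716 × 2124 = 1521 W

1.52 kW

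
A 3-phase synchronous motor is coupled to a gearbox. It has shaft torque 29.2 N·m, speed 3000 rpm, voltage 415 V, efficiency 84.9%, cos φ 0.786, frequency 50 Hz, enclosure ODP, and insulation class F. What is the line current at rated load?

19.1 A

ω = 2π×3000/60 = 314.2 rad/s; P_out = τω = 29.2 × 314.2 = 9175 W
P_in = P_out / η = 9175 / 0.849 = 10807 W
I_L = P_in / (√3·V_L·cosφ) = 10807 / (1.732 × 415 × 0.786) = 19.1 A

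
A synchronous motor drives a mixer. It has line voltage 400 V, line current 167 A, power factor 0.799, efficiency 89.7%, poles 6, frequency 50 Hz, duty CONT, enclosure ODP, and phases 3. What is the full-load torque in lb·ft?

P_in = √3·V·I·cosφ = 1.732 × 400 × 167 × 0.799 = 92442 W
P_out = η·P_in = 0.897 × 92442 = 82920 W
n = n_s = 120×50/6 = 1000 rpm (synchronous)
ω = 2π×1000/60 = 104.7 rad/s
τ = P_out/ω = 82920/104.7 = 792 N·m
In lb·ft: 792/1.356 = 584 lb·ft

584 lb·ft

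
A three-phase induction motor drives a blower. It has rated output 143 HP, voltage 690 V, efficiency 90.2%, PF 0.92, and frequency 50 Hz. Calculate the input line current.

108 A

P_out = 143 × 746 = 106678 W
P_in = P_out / η = 106678 / 0.902 = 118268 W
I_L = P_in / (√3·V_L·cosφ) = 118268 / (1.732 × 690 × 0.92) = 108 A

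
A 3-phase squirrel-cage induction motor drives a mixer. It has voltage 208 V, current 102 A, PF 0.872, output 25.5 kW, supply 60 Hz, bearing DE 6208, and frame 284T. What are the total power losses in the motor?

P_in = √3·V·I·cosφ = 1.732×208×102×0.872 = 32043 W
P_out = 25500 W
Losses = P_in − P_out = 32043 − 25500 = 6543 W

6540 W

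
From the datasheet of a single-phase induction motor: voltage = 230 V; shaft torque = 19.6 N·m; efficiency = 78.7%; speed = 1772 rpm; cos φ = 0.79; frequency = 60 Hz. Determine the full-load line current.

25.4 A

ω = 2π×1772/60 = 185.6 rad/s; P_out = τω = 19.6 × 185.6 = 3638 W
P_in = P_out / η = 3638 / 0.787 = 4623 W
I = P_in / (V·cosφ) = 4623 / (230 × 0.79) = 25.4 A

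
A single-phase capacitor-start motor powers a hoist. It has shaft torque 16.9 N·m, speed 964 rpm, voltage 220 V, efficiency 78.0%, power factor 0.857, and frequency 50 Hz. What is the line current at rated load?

ω = 2π×964/60 = 100.9 rad/s; P_out = τω = 16.9 × 100.9 = 1705 W
P_in = P_out / η = 1705 / 0.780 = 2186 W
I = P_in / (V·cosφ) = 2186 / (220 × 0.857) = 11.6 A

11.6 A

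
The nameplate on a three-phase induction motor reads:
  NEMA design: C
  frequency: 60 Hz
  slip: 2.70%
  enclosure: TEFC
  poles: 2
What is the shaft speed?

3503 rpm

n_s = 120f/p = 120×60/2 = 3600 rpm
n = n_s(1 − s) = 3600 × (1 − 0.027) = 3503 rpm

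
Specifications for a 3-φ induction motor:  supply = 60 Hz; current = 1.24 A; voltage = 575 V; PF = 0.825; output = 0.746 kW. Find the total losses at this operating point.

P_in = √3·V·I·cosφ = 1.732×575×1.24×0.825 = 1019 W
P_out = 746 W
Losses = P_in − P_out = 1019 − 746 = 273 W

273 W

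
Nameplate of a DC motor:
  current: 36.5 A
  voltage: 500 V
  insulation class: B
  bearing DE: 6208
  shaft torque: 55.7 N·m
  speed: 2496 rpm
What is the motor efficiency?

79.8 %

ω = 2π × 2496/60 = 261.4 rad/s; P_out = τω = 55.7 × 261.4 = 14560 W
P_in = V·I = 500 × 36.5 = 18250 W
η = P_out / P_in = 14560 / 18250 = 0.798 = 79.8%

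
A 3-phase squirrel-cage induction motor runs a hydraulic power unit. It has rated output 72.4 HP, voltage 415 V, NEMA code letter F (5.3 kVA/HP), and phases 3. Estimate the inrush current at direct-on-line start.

534 A

S_LR = 5.3 × 72.4 = 383.72 kVA
I_LR = S_LR/(√3·V_L) = 383720/(1.732×415) = 534 A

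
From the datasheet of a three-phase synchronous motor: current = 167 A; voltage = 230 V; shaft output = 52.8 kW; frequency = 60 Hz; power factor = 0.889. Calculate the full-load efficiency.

89.3 %

P_out = 52.8 kW = 52800 W
P_in = √3·V_L·I_L·cosφ = 1.732 × 230 × 167 × 0.889 = 59142 W
η = P_out / P_in = 52800 / 59142 = 0.893 = 89.3%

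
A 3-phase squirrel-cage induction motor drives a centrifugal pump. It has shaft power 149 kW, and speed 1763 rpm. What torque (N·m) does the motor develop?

ω = 2π × 1763/60 = 184.6 rad/s
τ = P/ω = 149000/184.6 = 807 N·m

807 N·m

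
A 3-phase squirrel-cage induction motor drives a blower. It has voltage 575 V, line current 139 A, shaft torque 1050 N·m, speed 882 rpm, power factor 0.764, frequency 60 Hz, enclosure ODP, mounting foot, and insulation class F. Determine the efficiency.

ω = 2π × 882/60 = 92.36 rad/s; P_out = τω = 1050 × 92.36 = 96978 W
P_in = √3·V_L·I_L·cosφ = 1.732 × 575 × 139 × 0.764 = 105761 W
η = P_out / P_in = 96978 / 105761 = 0.917 = 91.7%

91.7 %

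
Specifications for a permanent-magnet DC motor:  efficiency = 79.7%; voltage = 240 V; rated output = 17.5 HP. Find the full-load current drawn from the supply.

68.3 A

P_out = 17.5 × 746 = 13055 W
P_in = P_out / η = 13055 / 0.797 = 16380 W
I = P_in / V = 16380 / 240 = 68.3 A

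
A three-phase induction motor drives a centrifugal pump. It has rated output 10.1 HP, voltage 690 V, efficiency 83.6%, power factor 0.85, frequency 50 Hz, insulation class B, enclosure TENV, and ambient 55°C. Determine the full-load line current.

8.87 A

P_out = 10.1 × 746 = 7535 W
P_in = P_out / η = 7535 / 0.836 = 9013 W
I_L = P_in / (√3·V_L·cosφ) = 9013 / (1.732 × 690 × 0.85) = 8.87 A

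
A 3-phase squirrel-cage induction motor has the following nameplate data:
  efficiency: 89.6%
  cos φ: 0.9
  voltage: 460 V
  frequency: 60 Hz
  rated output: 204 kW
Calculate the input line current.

P_out = 204 kW = 204000 W
P_in = P_out / η = 204000 / 0.896 = 227679 W
I_L = P_in / (√3·V_L·cosφ) = 227679 / (1.732 × 460 × 0.9) = 318 A

318 A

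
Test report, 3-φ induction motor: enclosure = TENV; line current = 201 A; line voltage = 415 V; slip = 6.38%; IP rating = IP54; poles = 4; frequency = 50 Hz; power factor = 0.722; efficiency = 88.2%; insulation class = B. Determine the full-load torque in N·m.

P_in = √3·V·I·cosφ = 1.732 × 415 × 201 × 0.722 = 104311 W
P_out = η·P_in = 0.882 × 104311 = 92002 W
n_s = 120×50/4 = 1500 rpm; n = 1500×(1−0.0638) = 1404 rpm
ω = 2π×1404/60 = 147 rad/s
τ = P_out/ω = 92002/147 = 626 N·m

626 N·m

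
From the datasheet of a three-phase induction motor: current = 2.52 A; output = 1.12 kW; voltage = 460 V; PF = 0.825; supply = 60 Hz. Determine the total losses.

P_in = √3·V·I·cosφ = 1.732×460×2.52×0.825 = 1656 W
P_out = 1120 W
Losses = P_in − P_out = 1656 − 1120 = 536 W

536 W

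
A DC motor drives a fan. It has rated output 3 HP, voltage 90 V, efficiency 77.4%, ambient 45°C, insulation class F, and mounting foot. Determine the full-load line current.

P_out = 3 × 746 = 2238 W
P_in = P_out / η = 2238 / 0.774 = 2891 W
I = P_in / V = 2891 / 90 = 32.1 A

32.1 A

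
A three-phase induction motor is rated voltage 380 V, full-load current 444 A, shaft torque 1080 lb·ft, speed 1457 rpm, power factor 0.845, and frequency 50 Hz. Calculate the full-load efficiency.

90.5 %

τ = 1080 lb·ft × 1.356 = 1464 N·m
ω = 2π × 1457/60 = 152.6 rad/s; P_out = τω = 1464 × 152.6 = 223406 W
P_in = √3·V_L·I_L·cosφ = 1.732 × 380 × 444 × 0.845 = 246928 W
η = P_out / P_in = 223406 / 246928 = 0.905 = 90.5%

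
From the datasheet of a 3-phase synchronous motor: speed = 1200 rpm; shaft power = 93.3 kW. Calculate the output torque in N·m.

742 N·m

ω = 2π × 1200/60 = 125.7 rad/s
τ = P/ω = 93300/125.7 = 742 N·m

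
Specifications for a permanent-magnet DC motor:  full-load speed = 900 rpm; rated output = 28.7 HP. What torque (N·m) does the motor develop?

227 N·m

P_out = 28.7 × 746 = 21410 W
ω = 2π × 900/60 = 94.25 rad/s
τ = P_out/ω = 21410/94.25 = 227 N·m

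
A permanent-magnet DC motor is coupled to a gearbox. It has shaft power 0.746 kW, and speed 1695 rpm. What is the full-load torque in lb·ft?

3.1 lb·ft

ω = 2π × 1695/60 = 177.5 rad/s
τ = P/ω = 746/177.5 = 4.203 N·m
In lb·ft: 4.203/1.356 = 3.1 lb·ft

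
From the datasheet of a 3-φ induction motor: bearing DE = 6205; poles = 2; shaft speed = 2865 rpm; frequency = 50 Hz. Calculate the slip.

4.5 %

n_s = 120f/p = 120×50/2 = 3000 rpm
s = (n_s − n)/n_s = (3000 − 2865)/3000 = 0.0450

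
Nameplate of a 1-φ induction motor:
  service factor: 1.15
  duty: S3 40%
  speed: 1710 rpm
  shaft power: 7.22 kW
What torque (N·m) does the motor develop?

ω = 2π × 1710/60 = 179.1 rad/s
τ = P/ω = 7220/179.1 = 40.3 N·m

40.3 N·m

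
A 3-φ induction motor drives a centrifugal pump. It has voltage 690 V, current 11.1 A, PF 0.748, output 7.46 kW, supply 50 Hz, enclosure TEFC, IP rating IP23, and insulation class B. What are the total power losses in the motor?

2460 W

P_in = √3·V·I·cosφ = 1.732×690×11.1×0.748 = 9923 W
P_out = 7460 W
Losses = P_in − P_out = 9923 − 7460 = 2463 W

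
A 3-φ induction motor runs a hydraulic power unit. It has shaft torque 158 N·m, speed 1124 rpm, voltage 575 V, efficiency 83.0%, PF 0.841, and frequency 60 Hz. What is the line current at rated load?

26.8 A

ω = 2π×1124/60 = 117.7 rad/s; P_out = τω = 158 × 117.7 = 18597 W
P_in = P_out / η = 18597 / 0.830 = 22406 W
I_L = P_in / (√3·V_L·cosφ) = 22406 / (1.732 × 575 × 0.841) = 26.8 A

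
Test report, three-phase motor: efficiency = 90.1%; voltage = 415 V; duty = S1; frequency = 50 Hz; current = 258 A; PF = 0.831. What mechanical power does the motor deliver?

139 kW

P_in = √3·V·I·cosφ = 1.732 × 415 × 258 × 0.831 = 154105 W
P_out = η·P_in = 0.901 × 154105 = 138849 W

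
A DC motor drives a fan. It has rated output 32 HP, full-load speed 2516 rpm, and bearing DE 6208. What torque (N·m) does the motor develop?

90.6 N·m

P_out = 32 × 746 = 23872 W
ω = 2π × 2516/60 = 263.5 rad/s
τ = P_out/ω = 23872/263.5 = 90.6 N·m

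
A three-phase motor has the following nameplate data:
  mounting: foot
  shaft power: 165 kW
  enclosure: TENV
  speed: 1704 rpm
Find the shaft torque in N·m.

925 N·m

ω = 2π × 1704/60 = 178.4 rad/s
τ = P/ω = 165000/178.4 = 925 N·m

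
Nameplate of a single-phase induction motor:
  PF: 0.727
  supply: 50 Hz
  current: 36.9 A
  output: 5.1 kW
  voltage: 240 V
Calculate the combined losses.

1340 W

P_in = V·I·cosφ = 240×36.9×0.727 = 6438 W
P_out = 5100 W
Losses = P_in − P_out = 6438 − 5100 = 1338 W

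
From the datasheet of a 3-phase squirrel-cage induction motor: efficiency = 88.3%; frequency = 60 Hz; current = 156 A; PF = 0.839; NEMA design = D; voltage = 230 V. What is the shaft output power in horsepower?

P_in = √3·V·I·cosφ = 1.732 × 230 × 156 × 0.839 = 52139 W
P_out = η·P_in = 0.883 × 52139 = 46039 W
= 46039/746 = 61.7 HP

61.7 HP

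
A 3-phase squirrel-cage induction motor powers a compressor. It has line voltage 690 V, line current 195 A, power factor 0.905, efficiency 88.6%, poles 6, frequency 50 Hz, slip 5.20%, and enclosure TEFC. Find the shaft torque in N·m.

1880 N·m

P_in = √3·V·I·cosφ = 1.732 × 690 × 195 × 0.905 = 210902 W
P_out = η·P_in = 0.886 × 210902 = 186859 W
n_s = 120×50/6 = 1000 rpm; n = 1000×(1−0.052) = 948 rpm
ω = 2π×948/60 = 99.27 rad/s
τ = P_out/ω = 186859/99.27 = 1880 N·m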